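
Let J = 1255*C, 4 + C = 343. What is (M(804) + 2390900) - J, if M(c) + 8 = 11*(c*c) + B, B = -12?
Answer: 9076011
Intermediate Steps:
C = 339 (C = -4 + 343 = 339)
M(c) = -20 + 11*c² (M(c) = -8 + (11*(c*c) - 12) = -8 + (11*c² - 12) = -8 + (-12 + 11*c²) = -20 + 11*c²)
J = 425445 (J = 1255*339 = 425445)
(M(804) + 2390900) - J = ((-20 + 11*804²) + 2390900) - 1*425445 = ((-20 + 11*646416) + 2390900) - 425445 = ((-20 + 7110576) + 2390900) - 425445 = (7110556 + 2390900) - 425445 = 9501456 - 425445 = 9076011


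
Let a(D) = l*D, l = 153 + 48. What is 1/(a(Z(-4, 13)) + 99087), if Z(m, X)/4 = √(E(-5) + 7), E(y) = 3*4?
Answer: 33029/3268650555 - 268*√19/3268650555 ≈ 9.7474e-6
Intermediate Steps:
E(y) = 12
Z(m, X) = 4*√19 (Z(m, X) = 4*√(12 + 7) = 4*√19)
l = 201
a(D) = 201*D
1/(a(Z(-4, 13)) + 99087) = 1/(201*(4*√19) + 99087) = 1/(804*√19 + 99087) = 1/(99087 + 804*√19)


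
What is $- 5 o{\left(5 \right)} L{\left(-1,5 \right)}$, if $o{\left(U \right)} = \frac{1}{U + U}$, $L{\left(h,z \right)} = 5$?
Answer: $- \frac{5}{2} \approx -2.5$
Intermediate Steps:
$o{\left(U \right)} = \frac{1}{2 U}$
$- 5 o{\left(5 \right)} L{\left(-1,5 \right)} = - 5 \frac{1}{2 \cdot 5} \cdot 5 = - 5 \cdot \frac{1}{2} \cdot \frac{1}{5} \cdot 5 = \left(-5\right) \frac{1}{10} \cdot 5 = \left(- \frac{1}{2}\right) 5 = - \frac{5}{2}$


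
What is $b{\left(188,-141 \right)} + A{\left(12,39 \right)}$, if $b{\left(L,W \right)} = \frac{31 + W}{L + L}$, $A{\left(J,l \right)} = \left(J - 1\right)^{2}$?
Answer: $\frac{22693}{188} \approx 120.71$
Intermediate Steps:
$A{\left(J,l \right)} = \left(-1 + J\right)^{2}$
$b{\left(L,W \right)} = \frac{31 + W}{2 L}$
$b{\left(188,-141 \right)} + A{\left(12,39 \right)} = \frac{31 - 141}{2 \cdot 188} + \left(-1 + 12\right)^{2} = \frac{1}{2} \cdot \frac{1}{188} \left(-110\right) + 11^{2} = - \frac{55}{188} + 121 = \frac{22693}{188}$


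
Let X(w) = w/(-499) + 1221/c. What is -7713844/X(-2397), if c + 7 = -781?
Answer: -3033176026928/1279557 ≈ -2.3705e+6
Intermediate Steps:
c = -788 (c = -7 - 781 = -788)
X(w) = -1221/788 - w/499 (X(w) = w/(-499) + 1221/(-788) = w*(-1/499) + 1221*(-1/788) = -w/499 - 1221/788 = -1221/788 - w/499)
-7713844/X(-2397) = -7713844/(-1221/788 - 1/499*(-2397)) = -7713844/(-1221/788 + 2397/499) = -7713844/1279557/393212 = -7713844*393212/1279557 = -3033176026928/1279557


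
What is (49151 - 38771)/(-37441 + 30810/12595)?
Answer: -26147220/94307717 ≈ -0.27725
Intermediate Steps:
(49151 - 38771)/(-37441 + 30810/12595) = 10380/(-37441 + 30810*(1/12595)) = 10380/(-37441 + 6162/2519) = 10380/(-94307717/2519) = 10380*(-2519/94307717) = -26147220/94307717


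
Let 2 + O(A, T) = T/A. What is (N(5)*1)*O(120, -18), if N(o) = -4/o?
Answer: 43/25 ≈ 1.7200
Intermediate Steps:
O(A, T) = -2 + T/A
(N(5)*1)*O(120, -18) = (-4/5*1)*(-2 - 18/120) = (-4*1/5*1)*(-2 - 18*1/120) = (-4/5*1)*(-2 - 3/20) = -4/5*(-43/20) = 43/25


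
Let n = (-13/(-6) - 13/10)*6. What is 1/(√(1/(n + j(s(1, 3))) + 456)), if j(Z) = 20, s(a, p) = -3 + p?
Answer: 3*√804454/57461 ≈ 0.046827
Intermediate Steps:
n = 26/5 (n = (-13*(-⅙) - 13*⅒)*6 = (13/6 - 13/10)*6 = (13/15)*6 = 26/5 ≈ 5.2000)
1/(√(1/(n + j(s(1, 3))) + 456)) = 1/(√(1/(26/5 + 20) + 456)) = 1/(√(1/(126/5) + 456)) = 1/(√(5/126 + 456)) = 1/(√(57461/126)) = 1/(√804454/42) = 3*√804454/57461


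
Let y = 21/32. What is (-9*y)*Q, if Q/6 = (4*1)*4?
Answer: -567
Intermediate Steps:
y = 21/32 (y = 21*(1/32) = 21/32 ≈ 0.65625)
Q = 96 (Q = 6*((4*1)*4) = 6*(4*4) = 6*16 = 96)
(-9*y)*Q = -9*21/32*96 = -189/32*96 = -567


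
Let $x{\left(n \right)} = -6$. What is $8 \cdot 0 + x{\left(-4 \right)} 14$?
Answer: $-84$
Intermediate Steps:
$8 \cdot 0 + x{\left(-4 \right)} 14 = 8 \cdot 0 - 84 = 0 - 84 = -84$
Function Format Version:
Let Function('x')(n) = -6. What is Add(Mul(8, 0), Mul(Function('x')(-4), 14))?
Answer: -84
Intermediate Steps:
Add(Mul(8, 0), Mul(Function('x')(-4), 14)) = Add(Mul(8, 0), Mul(-6, 14)) = Add(0, -84) = -84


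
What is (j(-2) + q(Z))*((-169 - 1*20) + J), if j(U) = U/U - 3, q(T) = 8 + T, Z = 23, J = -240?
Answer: -12441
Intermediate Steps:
j(U) = -2 (j(U) = 1 - 3 = -2)
(j(-2) + q(Z))*((-169 - 1*20) + J) = (-2 + (8 + 23))*((-169 - 1*20) - 240) = (-2 + 31)*((-169 - 20) - 240) = 29*(-189 - 240) = 29*(-429) = -12441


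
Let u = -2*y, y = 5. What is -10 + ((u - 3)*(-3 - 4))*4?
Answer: 354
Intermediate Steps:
u = -10 (u = -2*5 = -10)
-10 + ((u - 3)*(-3 - 4))*4 = -10 + ((-10 - 3)*(-3 - 4))*4 = -10 - 13*(-7)*4 = -10 + 91*4 = -10 + 364 = 354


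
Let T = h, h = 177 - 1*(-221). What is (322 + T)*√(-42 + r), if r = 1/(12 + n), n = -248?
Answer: 360*I*√584867/59 ≈ 4666.4*I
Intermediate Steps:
r = -1/236 (r = 1/(12 - 248) = 1/(-236) = -1/236 ≈ -0.0042373)
h = 398 (h = 177 + 221 = 398)
T = 398
(322 + T)*√(-42 + r) = (322 + 398)*√(-42 - 1/236) = 720*√(-9913/236) = 720*(I*√584867/118) = 360*I*√584867/59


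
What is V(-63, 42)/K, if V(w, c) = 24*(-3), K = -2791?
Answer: 72/2791 ≈ 0.025797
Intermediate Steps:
V(w, c) = -72
V(-63, 42)/K = -72/(-2791) = -72*(-1/2791) = 72/2791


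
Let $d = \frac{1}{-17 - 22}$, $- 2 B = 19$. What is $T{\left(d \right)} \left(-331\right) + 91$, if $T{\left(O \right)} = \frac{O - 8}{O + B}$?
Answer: $- \frac{139593}{743} \approx -187.88$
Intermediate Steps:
$B = - \frac{19}{2}$ ($B = \left(- \frac{1}{2}\right) 19 = - \frac{19}{2} \approx -9.5$)
$d = - \frac{1}{39}$ ($d = \frac{1}{-39} = - \frac{1}{39} \approx -0.025641$)
$T{\left(O \right)} = \frac{-8 + O}{- \frac{19}{2} + O}$ ($T{\left(O \right)} = \frac{O - 8}{O - \frac{19}{2}} = \frac{-8 + O}{- \frac{19}{2} + O}$)
$T{\left(d \right)} \left(-331\right) + 91 = \frac{2 \left(-8 - \frac{1}{39}\right)}{-19 + 2 \left(- \frac{1}{39}\right)} \left(-331\right) + 91 = 2 \frac{1}{-19 - \frac{2}{39}} \left(- \frac{313}{39}\right) \left(-331\right) + 91 = 2 \frac{1}{- \frac{743}{39}} \left(- \frac{313}{39}\right) \left(-331\right) + 91 = 2 \left(- \frac{39}{743}\right) \left(- \frac{313}{39}\right) \left(-331\right) + 91 = \frac{626}{743} \left(-331\right) + 91 = - \frac{207206}{743} + 91 = - \frac{139593}{743}$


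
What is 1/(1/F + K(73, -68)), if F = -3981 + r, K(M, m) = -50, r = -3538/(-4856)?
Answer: -9664099/483207378 ≈ -0.020000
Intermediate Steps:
r = 1769/2428 (r = -3538*(-1/4856) = 1769/2428 ≈ 0.72858)
F = -9664099/2428 (F = -3981 + 1769/2428 = -9664099/2428 ≈ -3980.3)
1/(1/F + K(73, -68)) = 1/(1/(-9664099/2428) - 50) = 1/(-2428/9664099 - 50) = 1/(-483207378/9664099) = -9664099/483207378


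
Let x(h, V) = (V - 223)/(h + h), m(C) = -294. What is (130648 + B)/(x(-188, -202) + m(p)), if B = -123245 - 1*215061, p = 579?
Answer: 78079408/110119 ≈ 709.05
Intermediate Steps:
B = -338306 (B = -123245 - 215061 = -338306)
x(h, V) = (-223 + V)/(2*h) (x(h, V) = (-223 + V)/((2*h)) = (-223 + V)*(1/(2*h)) = (-223 + V)/(2*h))
(130648 + B)/(x(-188, -202) + m(p)) = (130648 - 338306)/((½)*(-223 - 202)/(-188) - 294) = -207658/((½)*(-1/188)*(-425) - 294) = -207658/(425/376 - 294) = -207658/(-110119/376) = -207658*(-376/110119) = 78079408/110119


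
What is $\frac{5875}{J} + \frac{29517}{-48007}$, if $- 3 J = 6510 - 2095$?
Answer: $- \frac{195288186}{42390181} \approx -4.6069$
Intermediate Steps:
$J = - \frac{4415}{3}$ ($J = - \frac{6510 - 2095}{3} = \left(- \frac{1}{3}\right) 4415 = - \frac{4415}{3} \approx -1471.7$)
$\frac{5875}{J} + \frac{29517}{-48007} = \frac{5875}{- \frac{4415}{3}} + \frac{29517}{-48007} = 5875 \left(- \frac{3}{4415}\right) + 29517 \left(- \frac{1}{48007}\right) = - \frac{3525}{883} - \frac{29517}{48007} = - \frac{195288186}{42390181}$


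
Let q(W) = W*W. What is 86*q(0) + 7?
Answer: 7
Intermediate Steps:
q(W) = W²
86*q(0) + 7 = 86*0² + 7 = 86*0 + 7 = 0 + 7 = 7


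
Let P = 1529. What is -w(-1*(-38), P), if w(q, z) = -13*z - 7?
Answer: 19884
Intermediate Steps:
w(q, z) = -7 - 13*z
-w(-1*(-38), P) = -(-7 - 13*1529) = -(-7 - 19877) = -1*(-19884) = 19884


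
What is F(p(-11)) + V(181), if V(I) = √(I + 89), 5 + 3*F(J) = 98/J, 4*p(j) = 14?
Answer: 23/3 + 3*√30 ≈ 24.098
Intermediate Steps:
p(j) = 7/2 (p(j) = (¼)*14 = 7/2)
F(J) = -5/3 + 98/(3*J) (F(J) = -5/3 + (98/J)/3 = -5/3 + 98/(3*J))
V(I) = √(89 + I)
F(p(-11)) + V(181) = (98 - 5*7/2)/(3*(7/2)) + √(89 + 181) = (⅓)*(2/7)*(98 - 35/2) + √270 = (⅓)*(2/7)*(161/2) + 3*√30 = 23/3 + 3*√30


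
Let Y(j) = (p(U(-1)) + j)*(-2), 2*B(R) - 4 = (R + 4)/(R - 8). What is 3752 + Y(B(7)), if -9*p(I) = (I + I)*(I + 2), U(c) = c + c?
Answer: 3759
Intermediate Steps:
U(c) = 2*c
p(I) = -2*I*(2 + I)/9 (p(I) = -(I + I)*(I + 2)/9 = -2*I*(2 + I)/9)
B(R) = 2 + (4 + R)/(2*(-8 + R)) (B(R) = 2 + ((R + 4)/(R - 8))/2 = 2 + ((4 + R)/(-8 + R))/2 = 2 + (4 + R)/(2*(-8 + R)))
Y(j) = -2*j (Y(j) = (-2*2*(-1)*(2 + 2*(-1))/9 + j)*(-2) = (-2/9*(-2)*(2 - 2) + j)*(-2) = (-2/9*(-2)*0 + j)*(-2) = (0 + j)*(-2) = j*(-2) = -2*j)
3752 + Y(B(7)) = 3752 - (-28 + 5*7)/(-8 + 7) = 3752 - (-28 + 35)/(-1) = 3752 - (-1)*7 = 3752 - 2*(-7/2) = 3752 + 7 = 3759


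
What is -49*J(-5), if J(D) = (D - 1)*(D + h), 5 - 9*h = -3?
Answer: -3626/3 ≈ -1208.7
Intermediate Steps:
h = 8/9 (h = 5/9 - ⅑*(-3) = 5/9 + ⅓ = 8/9 ≈ 0.88889)
J(D) = (-1 + D)*(8/9 + D) (J(D) = (D - 1)*(D + 8/9) = (-1 + D)*(8/9 + D))
-49*J(-5) = -49*(-8/9 + (-5)² - ⅑*(-5)) = -49*(-8/9 + 25 + 5/9) = -49*74/3 = -3626/3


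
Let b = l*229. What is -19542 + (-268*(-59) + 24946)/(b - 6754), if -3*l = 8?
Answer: -215941611/11047 ≈ -19548.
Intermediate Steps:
l = -8/3 (l = -⅓*8 = -8/3 ≈ -2.6667)
b = -1832/3 (b = -8/3*229 = -1832/3 ≈ -610.67)
-19542 + (-268*(-59) + 24946)/(b - 6754) = -19542 + (-268*(-59) + 24946)/(-1832/3 - 6754) = -19542 + (15812 + 24946)/(-22094/3) = -19542 + 40758*(-3/22094) = -19542 - 61137/11047 = -215941611/11047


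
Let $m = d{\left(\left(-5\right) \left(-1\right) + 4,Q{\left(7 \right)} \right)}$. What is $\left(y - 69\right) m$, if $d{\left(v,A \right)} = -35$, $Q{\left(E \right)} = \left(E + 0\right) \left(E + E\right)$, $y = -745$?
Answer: $28490$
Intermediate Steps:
$Q{\left(E \right)} = 2 E^{2}$ ($Q{\left(E \right)} = E 2 E = 2 E^{2}$)
$m = -35$
$\left(y - 69\right) m = \left(-745 - 69\right) \left(-35\right) = \left(-814\right) \left(-35\right) = 28490$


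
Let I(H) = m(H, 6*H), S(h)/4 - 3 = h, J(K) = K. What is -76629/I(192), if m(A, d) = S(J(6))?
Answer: -25543/12 ≈ -2128.6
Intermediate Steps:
S(h) = 12 + 4*h
m(A, d) = 36 (m(A, d) = 12 + 4*6 = 12 + 24 = 36)
I(H) = 36
-76629/I(192) = -76629/36 = -76629*1/36 = -25543/12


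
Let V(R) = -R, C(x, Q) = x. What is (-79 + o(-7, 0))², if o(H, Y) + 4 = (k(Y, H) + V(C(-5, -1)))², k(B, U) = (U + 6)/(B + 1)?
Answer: 4489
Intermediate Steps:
k(B, U) = (6 + U)/(1 + B)
o(H, Y) = -4 + (5 + (6 + H)/(1 + Y))² (o(H, Y) = -4 + ((6 + H)/(1 + Y) - 1*(-5))² = -4 + ((6 + H)/(1 + Y) + 5)² = -4 + (5 + (6 + H)/(1 + Y))²)
(-79 + o(-7, 0))² = (-79 + (-4 + (11 - 7 + 5*0)²/(1 + 0)²))² = (-79 + (-4 + (11 - 7 + 0)²/1²))² = (-79 + (-4 + 1*4²))² = (-79 + (-4 + 1*16))² = (-79 + (-4 + 16))² = (-79 + 12)² = (-67)² = 4489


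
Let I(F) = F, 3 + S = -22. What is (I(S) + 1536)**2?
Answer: 2283121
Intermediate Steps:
S = -25 (S = -3 - 22 = -25)
(I(S) + 1536)**2 = (-25 + 1536)**2 = 1511**2 = 2283121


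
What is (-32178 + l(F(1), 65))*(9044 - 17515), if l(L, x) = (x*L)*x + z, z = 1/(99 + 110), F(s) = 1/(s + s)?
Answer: 106458250567/418 ≈ 2.5468e+8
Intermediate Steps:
F(s) = 1/(2*s)
z = 1/209 ≈ 0.0047847
l(L, x) = 1/209 + L*x² (l(L, x) = (x*L)*x + 1/209 = (L*x)*x + 1/209 = L*x² + 1/209 = 1/209 + L*x²)
(-32178 + l(F(1), 65))*(9044 - 17515) = (-32178 + (1/209 + ((½)/1)*65²))*(9044 - 17515) = (-32178 + (1/209 + ((½)*1)*4225))*(-8471) = (-32178 + (1/209 + (½)*4225))*(-8471) = (-32178 + (1/209 + 4225/2))*(-8471) = (-32178 + 883027/418)*(-8471) = -12567377/418*(-8471) = 106458250567/418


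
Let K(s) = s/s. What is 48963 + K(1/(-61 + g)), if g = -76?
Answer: 48964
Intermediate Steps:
K(s) = 1
48963 + K(1/(-61 + g)) = 48963 + 1 = 48964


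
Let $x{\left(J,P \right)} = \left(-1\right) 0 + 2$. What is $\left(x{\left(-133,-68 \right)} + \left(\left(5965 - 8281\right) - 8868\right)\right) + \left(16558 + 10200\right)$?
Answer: $15576$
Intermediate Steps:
$x{\left(J,P \right)} = 2$ ($x{\left(J,P \right)} = 0 + 2 = 2$)
$\left(x{\left(-133,-68 \right)} + \left(\left(5965 - 8281\right) - 8868\right)\right) + \left(16558 + 10200\right) = \left(2 + \left(\left(5965 - 8281\right) - 8868\right)\right) + \left(16558 + 10200\right) = \left(2 - 11184\right) + 26758 = -11182 + 26758 = 15576$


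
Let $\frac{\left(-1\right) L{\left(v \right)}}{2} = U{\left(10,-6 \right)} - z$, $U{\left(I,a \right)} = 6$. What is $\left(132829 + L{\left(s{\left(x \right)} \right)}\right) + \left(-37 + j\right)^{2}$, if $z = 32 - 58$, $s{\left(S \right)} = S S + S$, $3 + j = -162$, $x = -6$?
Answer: $173569$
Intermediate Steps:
$j = -165$ ($j = -3 - 162 = -165$)
$s{\left(S \right)} = S + S^{2}$ ($s{\left(S \right)} = S^{2} + S = S + S^{2}$)
$z = -26$ ($z = 32 - 58 = -26$)
$L{\left(v \right)} = -64$ ($L{\left(v \right)} = - 2 \left(6 - -26\right) = - 2 \left(6 + 26\right) = \left(-2\right) 32 = -64$)
$\left(132829 + L{\left(s{\left(x \right)} \right)}\right) + \left(-37 + j\right)^{2} = \left(132829 - 64\right) + \left(-37 - 165\right)^{2} = 132765 + \left(-202\right)^{2} = 132765 + 40804 = 173569$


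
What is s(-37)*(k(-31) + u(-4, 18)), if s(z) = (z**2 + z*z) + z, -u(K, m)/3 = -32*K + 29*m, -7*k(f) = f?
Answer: -36784919/7 ≈ -5.2550e+6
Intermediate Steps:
k(f) = -f/7
u(K, m) = -87*m + 96*K (u(K, m) = -3*(-32*K + 29*m) = -87*m + 96*K)
s(z) = z + 2*z**2 (s(z) = (z**2 + z**2) + z = 2*z**2 + z = z + 2*z**2)
s(-37)*(k(-31) + u(-4, 18)) = (-37*(1 + 2*(-37)))*(-1/7*(-31) + (-87*18 + 96*(-4))) = (-37*(1 - 74))*(31/7 + (-1566 - 384)) = (-37*(-73))*(31/7 - 1950) = 2701*(-13619/7) = -36784919/7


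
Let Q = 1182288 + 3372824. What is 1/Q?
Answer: 1/4555112 ≈ 2.1953e-7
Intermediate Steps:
Q = 4555112
1/Q = 1/4555112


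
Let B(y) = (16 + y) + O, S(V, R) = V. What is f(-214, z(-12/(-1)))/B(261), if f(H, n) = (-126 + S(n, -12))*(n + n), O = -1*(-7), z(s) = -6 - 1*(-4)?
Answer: 128/71 ≈ 1.8028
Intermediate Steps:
z(s) = -2 (z(s) = -6 + 4 = -2)
O = 7
f(H, n) = 2*n*(-126 + n) (f(H, n) = (-126 + n)*(n + n) = (-126 + n)*(2*n) = 2*n*(-126 + n))
B(y) = 23 + y (B(y) = (16 + y) + 7 = 23 + y)
f(-214, z(-12/(-1)))/B(261) = (2*(-2)*(-126 - 2))/(23 + 261) = (2*(-2)*(-128))/284 = 512*(1/284) = 128/71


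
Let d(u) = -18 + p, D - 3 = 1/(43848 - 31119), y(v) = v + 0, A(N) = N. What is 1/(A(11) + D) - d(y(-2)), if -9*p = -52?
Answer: 19717331/1603863 ≈ 12.294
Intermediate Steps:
y(v) = v
D = 38188/12729 (D = 3 + 1/(43848 - 31119) = 3 + 1/12729 = 38188/12729 ≈ 3.0001)
p = 52/9 (p = -1/9*(-52) = 52/9 ≈ 5.7778)
d(u) = -110/9 (d(u) = -18 + 52/9 = -110/9)
1/(A(11) + D) - d(y(-2)) = 1/(11 + 38188/12729) - 1*(-110/9) = 1/(178207/12729) + 110/9 = 12729/178207 + 110/9 = 19717331/1603863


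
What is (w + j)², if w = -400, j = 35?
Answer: 133225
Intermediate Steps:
(w + j)² = (-400 + 35)² = (-365)² = 133225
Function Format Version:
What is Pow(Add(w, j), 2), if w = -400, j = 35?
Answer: 133225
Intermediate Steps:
Pow(Add(w, j), 2) = Pow(Add(-400, 35), 2) = Pow(-365, 2) = 133225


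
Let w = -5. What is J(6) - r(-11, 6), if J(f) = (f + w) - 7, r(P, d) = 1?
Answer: -7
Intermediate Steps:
J(f) = -12 + f (J(f) = (f - 5) - 7 = (-5 + f) - 7 = -12 + f)
J(6) - r(-11, 6) = (-12 + 6) - 1*1 = -6 - 1 = -7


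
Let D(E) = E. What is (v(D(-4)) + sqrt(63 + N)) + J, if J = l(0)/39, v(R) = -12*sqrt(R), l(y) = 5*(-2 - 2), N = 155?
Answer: -20/39 + sqrt(218) - 24*I ≈ 14.252 - 24.0*I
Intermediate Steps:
l(y) = -20 (l(y) = 5*(-4) = -20)
J = -20/39 ≈ -0.51282
(v(D(-4)) + sqrt(63 + N)) + J = (-24*I + sqrt(63 + 155)) - 20/39 = (-24*I + sqrt(218)) - 20/39 = (sqrt(218) - 24*I) - 20/39 = -20/39 + sqrt(218) - 24*I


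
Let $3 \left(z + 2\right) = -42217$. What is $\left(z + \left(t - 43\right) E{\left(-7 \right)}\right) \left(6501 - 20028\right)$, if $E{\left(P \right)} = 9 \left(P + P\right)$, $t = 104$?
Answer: $294352029$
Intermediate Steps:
$z = - \frac{42223}{3}$ ($z = -2 + \frac{1}{3} \left(-42217\right) = -2 - \frac{42217}{3} = - \frac{42223}{3} \approx -14074.0$)
$E{\left(P \right)} = 18 P$ ($E{\left(P \right)} = 9 \cdot 2 P = 18 P$)
$\left(z + \left(t - 43\right) E{\left(-7 \right)}\right) \left(6501 - 20028\right) = \left(- \frac{42223}{3} + \left(104 - 43\right) 18 \left(-7\right)\right) \left(6501 - 20028\right) = \left(- \frac{42223}{3} + 61 \left(-126\right)\right) \left(-13527\right) = \left(- \frac{42223}{3} - 7686\right) \left(-13527\right) = \left(- \frac{65281}{3}\right) \left(-13527\right) = 294352029$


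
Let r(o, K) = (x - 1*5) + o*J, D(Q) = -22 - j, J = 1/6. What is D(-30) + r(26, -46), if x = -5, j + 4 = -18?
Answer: -17/3 ≈ -5.6667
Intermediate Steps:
j = -22 (j = -4 - 18 = -22)
J = ⅙ ≈ 0.16667
D(Q) = 0 (D(Q) = -22 - 1*(-22) = -22 + 22 = 0)
r(o, K) = -10 + o/6 (r(o, K) = (-5 - 1*5) + o*(⅙) = (-5 - 5) + o/6 = -10 + o/6)
D(-30) + r(26, -46) = 0 + (-10 + (⅙)*26) = 0 + (-10 + 13/3) = 0 - 17/3 = -17/3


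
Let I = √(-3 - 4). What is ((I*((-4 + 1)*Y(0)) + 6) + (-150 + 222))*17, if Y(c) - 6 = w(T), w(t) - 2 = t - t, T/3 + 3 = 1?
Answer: 1326 - 408*I*√7 ≈ 1326.0 - 1079.5*I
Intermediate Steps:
T = -6 (T = -9 + 3*1 = -9 + 3 = -6)
w(t) = 2 (w(t) = 2 + (t - t) = 2 + 0 = 2)
Y(c) = 8 (Y(c) = 6 + 2 = 8)
I = I*√7 (I = √(-7) = I*√7 ≈ 2.6458*I)
((I*((-4 + 1)*Y(0)) + 6) + (-150 + 222))*17 = (((I*√7)*((-4 + 1)*8) + 6) + (-150 + 222))*17 = (((I*√7)*(-3*8) + 6) + 72)*17 = (((I*√7)*(-24) + 6) + 72)*17 = ((-24*I*√7 + 6) + 72)*17 = ((6 - 24*I*√7) + 72)*17 = (78 - 24*I*√7)*17 = 1326 - 408*I*√7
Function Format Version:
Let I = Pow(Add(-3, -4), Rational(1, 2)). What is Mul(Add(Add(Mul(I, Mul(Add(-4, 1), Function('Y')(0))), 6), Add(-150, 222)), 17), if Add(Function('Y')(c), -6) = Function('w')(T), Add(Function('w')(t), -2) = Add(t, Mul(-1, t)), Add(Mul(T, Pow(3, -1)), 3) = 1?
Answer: Add(1326, Mul(-408, I, Pow(7, Rational(1, 2)))) ≈ Add(1326.0, Mul(-1079.5, I))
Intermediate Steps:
T = -6 (T = Add(-9, Mul(3, 1)) = Add(-9, 3) = -6)
Function('w')(t) = 2 (Function('w')(t) = Add(2, Add(t, Mul(-1, t))) = Add(2, 0) = 2)
Function('Y')(c) = 8 (Function('Y')(c) = Add(6, 2) = 8)
I = Mul(I, Pow(7, Rational(1, 2))) (I = Pow(-7, Rational(1, 2)) = Mul(I, Pow(7, Rational(1, 2))) ≈ Mul(2.6458, I))
Mul(Add(Add(Mul(I, Mul(Add(-4, 1), Function('Y')(0))), 6), Add(-150, 222)), 17) = Mul(Add(Add(Mul(Mul(I, Pow(7, Rational(1, 2))), Mul(Add(-4, 1), 8)), 6), Add(-150, 222)), 17) = Mul(Add(Add(Mul(Mul(I, Pow(7, Rational(1, 2))), Mul(-3, 8)), 6), 72), 17) = Mul(Add(Add(Mul(Mul(I, Pow(7, Rational(1, 2))), -24), 6), 72), 17) = Mul(Add(Add(Mul(-24, I, Pow(7, Rational(1, 2))), 6), 72), 17) = Mul(Add(Add(6, Mul(-24, I, Pow(7, Rational(1, 2)))), 72), 17) = Mul(Add(78, Mul(-24, I, Pow(7, Rational(1, 2)))), 17) = Add(1326, Mul(-408, I, Pow(7, Rational(1, 2))))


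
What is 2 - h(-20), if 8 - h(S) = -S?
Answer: 14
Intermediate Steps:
h(S) = 8 + S (h(S) = 8 - (-1)*S = 8 + S)
2 - h(-20) = 2 - (8 - 20) = 2 - 1*(-12) = 2 + 12 = 14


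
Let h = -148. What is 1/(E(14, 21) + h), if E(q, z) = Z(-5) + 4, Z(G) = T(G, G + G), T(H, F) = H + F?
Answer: -1/159 ≈ -0.0062893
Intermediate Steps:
T(H, F) = F + H
Z(G) = 3*G (Z(G) = (G + G) + G = 2*G + G = 3*G)
E(q, z) = -11 (E(q, z) = 3*(-5) + 4 = -15 + 4 = -11)
1/(E(14, 21) + h) = 1/(-11 - 148) = 1/(-159) = -1/159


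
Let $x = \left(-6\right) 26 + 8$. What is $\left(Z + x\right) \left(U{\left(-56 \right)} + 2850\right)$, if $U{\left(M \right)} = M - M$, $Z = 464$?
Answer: $900600$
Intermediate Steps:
$x = -148$ ($x = -156 + 8 = -148$)
$U{\left(M \right)} = 0$
$\left(Z + x\right) \left(U{\left(-56 \right)} + 2850\right) = \left(464 - 148\right) \left(0 + 2850\right) = 316 \cdot 2850 = 900600$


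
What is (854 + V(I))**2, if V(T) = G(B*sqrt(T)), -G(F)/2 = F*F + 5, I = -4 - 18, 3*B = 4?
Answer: 68890000/81 ≈ 8.5049e+5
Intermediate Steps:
B = 4/3 (B = (1/3)*4 = 4/3 ≈ 1.3333)
I = -22
G(F) = -10 - 2*F**2 (G(F) = -2*(F*F + 5) = -2*(F**2 + 5) = -2*(5 + F**2) = -10 - 2*F**2)
V(T) = -10 - 32*T/9 (V(T) = -10 - 2*16*T/9 = -10 - 32*T/9)
(854 + V(I))**2 = (854 + (-10 - 32/9*(-22)))**2 = (854 + (-10 + 704/9))**2 = (854 + 614/9)**2 = (8300/9)**2 = 68890000/81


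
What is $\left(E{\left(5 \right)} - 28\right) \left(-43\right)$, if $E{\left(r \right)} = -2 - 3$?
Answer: $1419$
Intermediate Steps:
$E{\left(r \right)} = -5$ ($E{\left(r \right)} = -2 - 3 = -5$)
$\left(E{\left(5 \right)} - 28\right) \left(-43\right) = \left(-5 - 28\right) \left(-43\right) = \left(-33\right) \left(-43\right) = 1419$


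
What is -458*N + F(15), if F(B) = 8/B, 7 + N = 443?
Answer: -2995312/15 ≈ -1.9969e+5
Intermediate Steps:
N = 436 (N = -7 + 443 = 436)
-458*N + F(15) = -458*436 + 8/15 = -199688 + 8*(1/15) = -199688 + 8/15 = -2995312/15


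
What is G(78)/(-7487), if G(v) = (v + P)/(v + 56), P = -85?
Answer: 7/1003258 ≈ 6.9773e-6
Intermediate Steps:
G(v) = (-85 + v)/(56 + v) (G(v) = (v - 85)/(v + 56) = (-85 + v)/(56 + v))
G(78)/(-7487) = ((-85 + 78)/(56 + 78))/(-7487) = (-7/134)*(-1/7487) = ((1/134)*(-7))*(-1/7487) = -7/134*(-1/7487) = 7/1003258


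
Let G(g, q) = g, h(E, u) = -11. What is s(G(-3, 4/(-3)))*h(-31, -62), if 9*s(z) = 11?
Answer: -121/9 ≈ -13.444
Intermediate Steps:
s(z) = 11/9 (s(z) = (⅑)*11 = 11/9)
s(G(-3, 4/(-3)))*h(-31, -62) = (11/9)*(-11) = -121/9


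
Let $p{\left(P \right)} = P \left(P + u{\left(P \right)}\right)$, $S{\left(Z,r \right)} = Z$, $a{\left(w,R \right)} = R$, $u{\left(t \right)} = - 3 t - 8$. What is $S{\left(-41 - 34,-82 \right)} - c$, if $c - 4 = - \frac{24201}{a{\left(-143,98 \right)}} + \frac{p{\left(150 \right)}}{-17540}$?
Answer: $\frac{14208163}{85946} \approx 165.31$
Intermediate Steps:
$u{\left(t \right)} = -8 - 3 t$
$p{\left(P \right)} = P \left(-8 - 2 P\right)$ ($p{\left(P \right)} = P \left(P - \left(8 + 3 P\right)\right) = P \left(-8 - 2 P\right)$)
$c = - \frac{20654113}{85946}$ ($c = 4 - \left(\frac{24201}{98} - \frac{\left(-2\right) 150 \left(4 + 150\right)}{-17540}\right) = 4 - \left(\frac{24201}{98} - \left(-2\right) 150 \cdot 154 \left(- \frac{1}{17540}\right)\right) = 4 - \frac{20997897}{85946} = - \frac{20654113}{85946} \approx -240.31$)
$S{\left(-41 - 34,-82 \right)} - c = \left(-41 - 34\right) - - \frac{20654113}{85946} = -75 + \frac{20654113}{85946} = \frac{14208163}{85946}$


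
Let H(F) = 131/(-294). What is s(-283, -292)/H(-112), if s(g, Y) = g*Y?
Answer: -24294984/131 ≈ -1.8546e+5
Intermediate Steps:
H(F) = -131/294 (H(F) = 131*(-1/294) = -131/294)
s(g, Y) = Y*g
s(-283, -292)/H(-112) = (-292*(-283))/(-131/294) = 82636*(-294/131) = -24294984/131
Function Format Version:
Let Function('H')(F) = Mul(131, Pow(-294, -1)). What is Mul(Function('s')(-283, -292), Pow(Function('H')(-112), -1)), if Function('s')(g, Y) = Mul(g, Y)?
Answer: Rational(-24294984, 131) ≈ -1.8546e+5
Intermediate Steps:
Function('H')(F) = Rational(-131, 294) (Function('H')(F) = Mul(131, Rational(-1, 294)) = Rational(-131, 294))
Function('s')(g, Y) = Mul(Y, g)
Mul(Function('s')(-283, -292), Pow(Function('H')(-112), -1)) = Mul(Mul(-292, -283), Pow(Rational(-131, 294), -1)) = Mul(82636, Rational(-294, 131)) = Rational(-24294984, 131)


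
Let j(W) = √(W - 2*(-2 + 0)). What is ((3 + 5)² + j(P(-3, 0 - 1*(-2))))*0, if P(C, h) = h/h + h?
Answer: 0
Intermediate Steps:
P(C, h) = 1 + h
j(W) = √(4 + W) (j(W) = √(W - 2*(-2)) = √(W + 4) = √(4 + W))
((3 + 5)² + j(P(-3, 0 - 1*(-2))))*0 = ((3 + 5)² + √(4 + (1 + (0 - 1*(-2)))))*0 = (8² + √(4 + (1 + (0 + 2))))*0 = (64 + √(4 + (1 + 2)))*0 = (64 + √(4 + 3))*0 = (64 + √7)*0 = 0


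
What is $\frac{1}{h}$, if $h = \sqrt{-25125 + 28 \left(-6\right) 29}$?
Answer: $- \frac{i \sqrt{3333}}{9999} \approx - 0.0057738 i$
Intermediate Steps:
$h = 3 i \sqrt{3333}$ ($h = \sqrt{-25125 - 4872} = \sqrt{-29997} = 3 i \sqrt{3333} \approx 173.2 i$)
$\frac{1}{h} = \frac{1}{3 i \sqrt{3333}} = - \frac{i \sqrt{3333}}{9999}$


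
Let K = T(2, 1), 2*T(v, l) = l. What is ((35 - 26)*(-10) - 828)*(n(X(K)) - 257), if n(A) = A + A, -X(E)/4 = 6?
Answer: 279990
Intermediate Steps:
T(v, l) = l/2
K = ½ (K = (½)*1 = ½ ≈ 0.50000)
X(E) = -24 (X(E) = -4*6 = -24)
n(A) = 2*A
((35 - 26)*(-10) - 828)*(n(X(K)) - 257) = ((35 - 26)*(-10) - 828)*(2*(-24) - 257) = (9*(-10) - 828)*(-48 - 257) = (-90 - 828)*(-305) = -918*(-305) = 279990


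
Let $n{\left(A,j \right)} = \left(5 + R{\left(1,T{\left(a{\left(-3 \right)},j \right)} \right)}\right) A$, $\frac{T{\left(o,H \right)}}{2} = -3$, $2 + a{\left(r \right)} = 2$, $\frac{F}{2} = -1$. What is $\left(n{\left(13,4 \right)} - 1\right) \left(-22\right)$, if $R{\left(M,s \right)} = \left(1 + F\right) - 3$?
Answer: $-264$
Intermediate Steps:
$F = -2$ ($F = 2 \left(-1\right) = -2$)
$a{\left(r \right)} = 0$ ($a{\left(r \right)} = -2 + 2 = 0$)
$T{\left(o,H \right)} = -6$ ($T{\left(o,H \right)} = 2 \left(-3\right) = -6$)
$R{\left(M,s \right)} = -4$ ($R{\left(M,s \right)} = \left(1 - 2\right) - 3 = -1 - 3 = -4$)
$n{\left(A,j \right)} = A$ ($n{\left(A,j \right)} = \left(5 - 4\right) A = 1 A = A$)
$\left(n{\left(13,4 \right)} - 1\right) \left(-22\right) = \left(13 - 1\right) \left(-22\right) = 12 \left(-22\right) = -264$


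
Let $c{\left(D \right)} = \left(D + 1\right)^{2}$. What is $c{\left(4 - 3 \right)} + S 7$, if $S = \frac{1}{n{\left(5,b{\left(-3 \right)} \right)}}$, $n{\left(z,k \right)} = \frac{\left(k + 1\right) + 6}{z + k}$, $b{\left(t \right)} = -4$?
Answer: $\frac{19}{3} \approx 6.3333$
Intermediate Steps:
$c{\left(D \right)} = \left(1 + D\right)^{2}$
$n{\left(z,k \right)} = \frac{7 + k}{k + z}$ ($n{\left(z,k \right)} = \frac{\left(1 + k\right) + 6}{k + z} = \frac{7 + k}{k + z}$)
$S = \frac{1}{3}$ ($S = \frac{1}{\frac{1}{-4 + 5} \left(7 - 4\right)} = \frac{1}{1^{-1} \cdot 3} = \frac{1}{1 \cdot 3} = \frac{1}{3} \approx 0.33333$)
$c{\left(4 - 3 \right)} + S 7 = \left(1 + \left(4 - 3\right)\right)^{2} + \frac{1}{3} \cdot 7 = \left(1 + 1\right)^{2} + \frac{7}{3} = 2^{2} + \frac{7}{3} = 4 + \frac{7}{3} = \frac{19}{3}$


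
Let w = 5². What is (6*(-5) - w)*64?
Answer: -3520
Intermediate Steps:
w = 25
(6*(-5) - w)*64 = (6*(-5) - 1*25)*64 = (-30 - 25)*64 = -55*64 = -3520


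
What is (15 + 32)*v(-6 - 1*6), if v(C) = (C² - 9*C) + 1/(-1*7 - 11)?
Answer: 213145/18 ≈ 11841.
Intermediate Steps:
v(C) = -1/18 + C² - 9*C (v(C) = (C² - 9*C) + 1/(-7 - 11) = (C² - 9*C) + 1/(-18) = (C² - 9*C) - 1/18 = -1/18 + C² - 9*C)
(15 + 32)*v(-6 - 1*6) = (15 + 32)*(-1/18 + (-6 - 1*6)² - 9*(-6 - 1*6)) = 47*(-1/18 + (-6 - 6)² - 9*(-6 - 6)) = 47*(-1/18 + (-12)² - 9*(-12)) = 47*(-1/18 + 144 + 108) = 47*(4535/18) = 213145/18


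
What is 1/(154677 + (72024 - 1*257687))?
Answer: -1/30986 ≈ -3.2273e-5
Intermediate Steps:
1/(154677 + (72024 - 1*257687)) = 1/(154677 + (72024 - 257687)) = 1/(154677 - 185663) = 1/(-30986) = -1/30986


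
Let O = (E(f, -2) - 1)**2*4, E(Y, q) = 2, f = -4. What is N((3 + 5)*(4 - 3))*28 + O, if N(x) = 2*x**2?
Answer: 3588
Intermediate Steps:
O = 4 (O = (2 - 1)**2*4 = 1**2*4 = 1*4 = 4)
N((3 + 5)*(4 - 3))*28 + O = (2*((3 + 5)*(4 - 3))**2)*28 + 4 = (2*(8*1)**2)*28 + 4 = (2*8**2)*28 + 4 = (2*64)*28 + 4 = 128*28 + 4 = 3584 + 4 = 3588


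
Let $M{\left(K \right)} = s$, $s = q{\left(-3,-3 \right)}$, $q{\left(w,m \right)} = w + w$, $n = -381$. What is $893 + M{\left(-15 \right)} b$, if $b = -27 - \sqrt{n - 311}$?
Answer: $1055 + 12 i \sqrt{173} \approx 1055.0 + 157.84 i$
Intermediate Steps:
$q{\left(w,m \right)} = 2 w$
$s = -6$ ($s = 2 \left(-3\right) = -6$)
$M{\left(K \right)} = -6$
$b = -27 - 2 i \sqrt{173}$ ($b = -27 - \sqrt{-381 - 311} = -27 - \sqrt{-692} = -27 - 2 i \sqrt{173} \approx -27.0 - 26.306 i$)
$893 + M{\left(-15 \right)} b = 893 - 6 \left(-27 - 2 i \sqrt{173}\right) = 893 + \left(162 + 12 i \sqrt{173}\right) = 1055 + 12 i \sqrt{173}$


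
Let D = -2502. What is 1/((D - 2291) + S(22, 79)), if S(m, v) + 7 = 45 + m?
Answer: -1/4733 ≈ -0.00021128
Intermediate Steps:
S(m, v) = 38 + m (S(m, v) = -7 + (45 + m) = 38 + m)
1/((D - 2291) + S(22, 79)) = 1/((-2502 - 2291) + (38 + 22)) = 1/(-4793 + 60) = 1/(-4733) = -1/4733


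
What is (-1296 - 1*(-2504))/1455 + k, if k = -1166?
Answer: -1695322/1455 ≈ -1165.2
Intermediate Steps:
(-1296 - 1*(-2504))/1455 + k = (-1296 - 1*(-2504))/1455 - 1166 = (-1296 + 2504)*(1/1455) - 1166 = 1208*(1/1455) - 1166 = 1208/1455 - 1166 = -1695322/1455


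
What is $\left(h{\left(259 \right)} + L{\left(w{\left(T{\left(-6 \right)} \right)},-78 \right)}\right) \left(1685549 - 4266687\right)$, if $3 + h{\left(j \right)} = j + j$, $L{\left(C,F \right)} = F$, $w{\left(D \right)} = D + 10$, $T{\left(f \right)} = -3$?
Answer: $-1127957306$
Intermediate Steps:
$w{\left(D \right)} = 10 + D$
$h{\left(j \right)} = -3 + 2 j$ ($h{\left(j \right)} = -3 + \left(j + j\right) = -3 + 2 j$)
$\left(h{\left(259 \right)} + L{\left(w{\left(T{\left(-6 \right)} \right)},-78 \right)}\right) \left(1685549 - 4266687\right) = \left(\left(-3 + 2 \cdot 259\right) - 78\right) \left(1685549 - 4266687\right) = \left(\left(-3 + 518\right) - 78\right) \left(-2581138\right) = \left(515 - 78\right) \left(-2581138\right) = 437 \left(-2581138\right) = -1127957306$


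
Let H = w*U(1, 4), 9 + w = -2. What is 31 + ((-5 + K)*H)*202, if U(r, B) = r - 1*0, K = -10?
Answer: 33361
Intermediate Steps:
w = -11 (w = -9 - 2 = -11)
U(r, B) = r (U(r, B) = r + 0 = r)
H = -11 (H = -11*1 = -11)
31 + ((-5 + K)*H)*202 = 31 + ((-5 - 10)*(-11))*202 = 31 - 15*(-11)*202 = 31 + 165*202 = 31 + 33330 = 33361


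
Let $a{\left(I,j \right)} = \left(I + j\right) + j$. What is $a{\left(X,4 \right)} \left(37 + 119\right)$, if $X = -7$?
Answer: $156$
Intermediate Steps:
$a{\left(I,j \right)} = I + 2 j$
$a{\left(X,4 \right)} \left(37 + 119\right) = \left(-7 + 2 \cdot 4\right) \left(37 + 119\right) = \left(-7 + 8\right) 156 = 1 \cdot 156 = 156$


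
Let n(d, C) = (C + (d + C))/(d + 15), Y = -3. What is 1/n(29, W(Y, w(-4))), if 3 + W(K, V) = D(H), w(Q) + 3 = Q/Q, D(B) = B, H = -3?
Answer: 44/17 ≈ 2.5882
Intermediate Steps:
w(Q) = -2 (w(Q) = -3 + Q/Q = -3 + 1 = -2)
W(K, V) = -6 (W(K, V) = -3 - 3 = -6)
n(d, C) = (d + 2*C)/(15 + d) (n(d, C) = (C + (C + d))/(15 + d) = (d + 2*C)/(15 + d))
1/n(29, W(Y, w(-4))) = 1/((29 + 2*(-6))/(15 + 29)) = 1/((29 - 12)/44) = 1/((1/44)*17) = 1/(17/44) = 44/17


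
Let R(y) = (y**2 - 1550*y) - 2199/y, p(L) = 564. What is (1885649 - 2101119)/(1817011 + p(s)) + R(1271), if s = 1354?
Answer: -5649654722036/15931985 ≈ -3.5461e+5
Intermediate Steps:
R(y) = y**2 - 2199/y - 1550*y
(1885649 - 2101119)/(1817011 + p(s)) + R(1271) = (1885649 - 2101119)/(1817011 + 564) + (-2199 + 1271**2*(-1550 + 1271))/1271 = -215470/1817575 + (-2199 + 1615441*(-279))/1271 = -215470*1/1817575 + (-2199 - 450708039)/1271 = -1486/12535 + (1/1271)*(-450710238) = -1486/12535 - 450710238/1271 = -5649654722036/15931985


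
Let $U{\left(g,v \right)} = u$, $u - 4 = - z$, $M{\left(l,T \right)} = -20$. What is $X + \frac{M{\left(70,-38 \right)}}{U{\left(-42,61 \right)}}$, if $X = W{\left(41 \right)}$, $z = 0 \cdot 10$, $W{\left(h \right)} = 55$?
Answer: $50$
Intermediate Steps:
$z = 0$
$X = 55$
$u = 4$ ($u = 4 - 0 = 4 + 0 = 4$)
$U{\left(g,v \right)} = 4$
$X + \frac{M{\left(70,-38 \right)}}{U{\left(-42,61 \right)}} = 55 - \frac{20}{4} = 55 - 5 = 50$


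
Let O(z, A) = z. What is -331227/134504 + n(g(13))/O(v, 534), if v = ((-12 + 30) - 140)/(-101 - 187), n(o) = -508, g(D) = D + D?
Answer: -9859441455/8204744 ≈ -1201.7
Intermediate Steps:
g(D) = 2*D
v = 61/144 (v = (18 - 140)/(-288) = -122*(-1/288) = 61/144 ≈ 0.42361)
-331227/134504 + n(g(13))/O(v, 534) = -331227/134504 - 508/61/144 = -331227*1/134504 - 508*144/61 = -331227/134504 - 73152/61 = -9859441455/8204744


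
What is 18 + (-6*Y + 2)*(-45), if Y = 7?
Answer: 1818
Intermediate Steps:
18 + (-6*Y + 2)*(-45) = 18 + (-6*7 + 2)*(-45) = 18 + (-42 + 2)*(-45) = 18 - 40*(-45) = 18 + 1800 = 1818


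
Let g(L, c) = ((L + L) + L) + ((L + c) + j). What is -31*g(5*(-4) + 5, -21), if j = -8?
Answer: 2759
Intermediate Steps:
g(L, c) = -8 + c + 4*L (g(L, c) = ((L + L) + L) + ((L + c) - 8) = (2*L + L) + (-8 + L + c) = 3*L + (-8 + L + c) = -8 + c + 4*L)
-31*g(5*(-4) + 5, -21) = -31*(-8 - 21 + 4*(5*(-4) + 5)) = -31*(-8 - 21 + 4*(-20 + 5)) = -31*(-8 - 21 + 4*(-15)) = -31*(-8 - 21 - 60) = -31*(-89) = 2759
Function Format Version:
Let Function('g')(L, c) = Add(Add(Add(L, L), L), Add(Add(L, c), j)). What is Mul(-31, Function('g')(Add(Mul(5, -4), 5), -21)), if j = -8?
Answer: 2759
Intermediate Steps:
Function('g')(L, c) = Add(-8, c, Mul(4, L)) (Function('g')(L, c) = Add(Add(Add(L, L), L), Add(Add(L, c), -8)) = Add(Add(Mul(2, L), L), Add(-8, L, c)) = Add(Mul(3, L), Add(-8, L, c)) = Add(-8, c, Mul(4, L)))
Mul(-31, Function('g')(Add(Mul(5, -4), 5), -21)) = Mul(-31, Add(-8, -21, Mul(4, Add(Mul(5, -4), 5)))) = Mul(-31, Add(-8, -21, Mul(4, Add(-20, 5)))) = Mul(-31, Add(-8, -21, Mul(4, -15))) = Mul(-31, Add(-8, -21, -60)) = Mul(-31, -89) = 2759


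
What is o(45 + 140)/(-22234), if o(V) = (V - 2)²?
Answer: -33489/22234 ≈ -1.5062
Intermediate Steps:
o(V) = (-2 + V)²
o(45 + 140)/(-22234) = (-2 + (45 + 140))²/(-22234) = (-2 + 185)²*(-1/22234) = 183²*(-1/22234) = 33489*(-1/22234) = -33489/22234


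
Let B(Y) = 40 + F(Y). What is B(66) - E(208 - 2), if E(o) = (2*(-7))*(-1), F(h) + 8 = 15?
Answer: 33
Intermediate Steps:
F(h) = 7 (F(h) = -8 + 15 = 7)
B(Y) = 47 (B(Y) = 40 + 7 = 47)
E(o) = 14 (E(o) = -14*(-1) = 14)
B(66) - E(208 - 2) = 47 - 1*14 = 47 - 14 = 33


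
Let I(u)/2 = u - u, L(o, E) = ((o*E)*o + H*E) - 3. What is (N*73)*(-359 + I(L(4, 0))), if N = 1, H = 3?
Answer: -26207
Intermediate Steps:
L(o, E) = -3 + 3*E + E*o**2 (L(o, E) = ((o*E)*o + 3*E) - 3 = ((E*o)*o + 3*E) - 3 = (E*o**2 + 3*E) - 3 = (3*E + E*o**2) - 3 = -3 + 3*E + E*o**2)
I(u) = 0 (I(u) = 2*(u - u) = 2*0 = 0)
(N*73)*(-359 + I(L(4, 0))) = (1*73)*(-359 + 0) = 73*(-359) = -26207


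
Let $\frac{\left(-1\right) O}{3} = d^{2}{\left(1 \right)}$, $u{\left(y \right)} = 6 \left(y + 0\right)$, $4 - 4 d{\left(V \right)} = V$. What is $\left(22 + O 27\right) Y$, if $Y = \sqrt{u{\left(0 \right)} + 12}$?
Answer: $- \frac{377 \sqrt{3}}{8} \approx -81.623$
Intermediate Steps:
$d{\left(V \right)} = 1 - \frac{V}{4}$
$u{\left(y \right)} = 6 y$
$O = - \frac{27}{16}$ ($O = - 3 \left(1 - \frac{1}{4}\right)^{2} = - 3 \left(\frac{3}{4}\right)^{2} = \left(-3\right) \frac{9}{16} = - \frac{27}{16} \approx -1.6875$)
$Y = 2 \sqrt{3}$ ($Y = \sqrt{6 \cdot 0 + 12} = \sqrt{0 + 12} = \sqrt{12} = 2 \sqrt{3} \approx 3.4641$)
$\left(22 + O 27\right) Y = \left(22 - \frac{729}{16}\right) 2 \sqrt{3} = - \frac{377 \cdot 2 \sqrt{3}}{16} = - \frac{377 \sqrt{3}}{8}$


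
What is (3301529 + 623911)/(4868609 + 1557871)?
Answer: 16356/26777 ≈ 0.61082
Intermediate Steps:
(3301529 + 623911)/(4868609 + 1557871) = 3925440/6426480 = 3925440*(1/6426480) = 16356/26777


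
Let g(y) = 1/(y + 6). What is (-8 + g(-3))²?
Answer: 529/9 ≈ 58.778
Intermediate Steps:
g(y) = 1/(6 + y)
(-8 + g(-3))² = (-8 + 1/(6 - 3))² = (-8 + 1/3)² = (-8 + ⅓)² = (-23/3)² = 529/9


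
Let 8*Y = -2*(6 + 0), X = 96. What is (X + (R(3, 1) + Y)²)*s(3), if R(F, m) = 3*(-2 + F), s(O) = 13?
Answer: 5109/4 ≈ 1277.3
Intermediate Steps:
R(F, m) = -6 + 3*F
Y = -3/2 (Y = (-2*(6 + 0))/8 = (-2*6)/8 = (⅛)*(-12) = -3/2 ≈ -1.5000)
(X + (R(3, 1) + Y)²)*s(3) = (96 + ((-6 + 3*3) - 3/2)²)*13 = (96 + ((-6 + 9) - 3/2)²)*13 = (96 + (3 - 3/2)²)*13 = (96 + (3/2)²)*13 = (96 + 9/4)*13 = (393/4)*13 = 5109/4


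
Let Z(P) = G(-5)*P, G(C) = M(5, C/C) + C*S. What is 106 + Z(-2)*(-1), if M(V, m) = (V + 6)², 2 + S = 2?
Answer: 348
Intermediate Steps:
S = 0 (S = -2 + 2 = 0)
M(V, m) = (6 + V)²
G(C) = 121 (G(C) = (6 + 5)² + C*0 = 11² + 0 = 121 + 0 = 121)
Z(P) = 121*P
106 + Z(-2)*(-1) = 106 + (121*(-2))*(-1) = 106 - 242*(-1) = 106 + 242 = 348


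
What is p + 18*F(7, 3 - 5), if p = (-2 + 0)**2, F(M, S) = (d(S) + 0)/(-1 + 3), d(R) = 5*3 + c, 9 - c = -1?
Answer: 229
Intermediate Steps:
c = 10 (c = 9 - 1*(-1) = 9 + 1 = 10)
d(R) = 25 (d(R) = 5*3 + 10 = 15 + 10 = 25)
F(M, S) = 25/2 (F(M, S) = (25 + 0)/(-1 + 3) = 25/2)
p = 4 (p = (-2)**2 = 4)
p + 18*F(7, 3 - 5) = 4 + 18*(25/2) = 4 + 225 = 229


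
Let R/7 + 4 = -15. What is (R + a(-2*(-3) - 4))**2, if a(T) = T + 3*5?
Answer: 13456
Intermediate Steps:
a(T) = 15 + T (a(T) = T + 15 = 15 + T)
R = -133 (R = -28 + 7*(-15) = -28 - 105 = -133)
(R + a(-2*(-3) - 4))**2 = (-133 + (15 + (-2*(-3) - 4)))**2 = (-133 + (15 + (6 - 4)))**2 = (-133 + (15 + 2))**2 = (-133 + 17)**2 = (-116)**2 = 13456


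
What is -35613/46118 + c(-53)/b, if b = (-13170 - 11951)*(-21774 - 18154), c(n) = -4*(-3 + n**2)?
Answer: -194138428739/251401070326 ≈ -0.77223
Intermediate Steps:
c(n) = 12 - 4*n**2
b = 1003031288 (b = -25121*(-39928) = 1003031288)
-35613/46118 + c(-53)/b = -35613/46118 + (12 - 4*(-53)**2)/1003031288 = -35613*1/46118 + (12 - 4*2809)*(1/1003031288) = -35613/46118 + (12 - 11236)*(1/1003031288) = -35613/46118 - 11224*1/1003031288 = -35613/46118 - 61/5451257 = -194138428739/251401070326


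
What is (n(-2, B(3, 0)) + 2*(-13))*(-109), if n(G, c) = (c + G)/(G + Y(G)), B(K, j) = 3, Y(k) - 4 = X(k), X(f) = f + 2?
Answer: 5559/2 ≈ 2779.5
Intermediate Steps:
X(f) = 2 + f
Y(k) = 6 + k (Y(k) = 4 + (2 + k) = 6 + k)
n(G, c) = (G + c)/(6 + 2*G) (n(G, c) = (c + G)/(G + (6 + G)) = (G + c)/(6 + 2*G))
(n(-2, B(3, 0)) + 2*(-13))*(-109) = ((-2 + 3)/(2*(3 - 2)) + 2*(-13))*(-109) = ((½)*1/1 - 26)*(-109) = ((½)*1*1 - 26)*(-109) = (½ - 26)*(-109) = -51/2*(-109) = 5559/2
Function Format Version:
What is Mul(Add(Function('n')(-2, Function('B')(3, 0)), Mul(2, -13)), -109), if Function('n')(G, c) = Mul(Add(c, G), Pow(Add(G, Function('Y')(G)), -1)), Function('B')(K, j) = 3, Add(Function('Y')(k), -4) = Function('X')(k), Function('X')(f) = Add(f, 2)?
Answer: Rational(5559, 2) ≈ 2779.5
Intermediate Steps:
Function('X')(f) = Add(2, f)
Function('Y')(k) = Add(6, k) (Function('Y')(k) = Add(4, Add(2, k)) = Add(6, k))
Function('n')(G, c) = Mul(Pow(Add(6, Mul(2, G)), -1), Add(G, c)) (Function('n')(G, c) = Mul(Add(c, G), Pow(Add(G, Add(6, G)), -1)) = Mul(Add(G, c), Pow(Add(6, Mul(2, G)), -1)) = Mul(Pow(Add(6, Mul(2, G)), -1), Add(G, c)))
Mul(Add(Function('n')(-2, Function('B')(3, 0)), Mul(2, -13)), -109) = Mul(Add(Mul(Rational(1, 2), Pow(Add(3, -2), -1), Add(-2, 3)), Mul(2, -13)), -109) = Mul(Add(Mul(Rational(1, 2), Pow(1, -1), 1), -26), -109) = Mul(Add(Mul(Rational(1, 2), 1, 1), -26), -109) = Mul(Add(Rational(1, 2), -26), -109) = Mul(Rational(-51, 2), -109) = Rational(5559, 2)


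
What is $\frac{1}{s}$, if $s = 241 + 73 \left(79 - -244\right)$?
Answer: $\frac{1}{23820} \approx 4.1982 \cdot 10^{-5}$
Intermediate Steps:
$s = 23820$ ($s = 241 + 73 \left(79 + 244\right) = 241 + 73 \cdot 323 = 241 + 23579 = 23820$)
$\frac{1}{s} = \frac{1}{23820}$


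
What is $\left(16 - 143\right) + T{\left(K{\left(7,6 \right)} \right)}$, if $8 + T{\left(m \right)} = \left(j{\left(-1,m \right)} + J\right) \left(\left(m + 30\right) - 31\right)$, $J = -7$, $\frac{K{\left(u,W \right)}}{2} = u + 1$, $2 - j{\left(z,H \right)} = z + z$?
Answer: $-180$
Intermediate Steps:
$j{\left(z,H \right)} = 2 - 2 z$ ($j{\left(z,H \right)} = 2 - \left(z + z\right) = 2 - 2 z$)
$K{\left(u,W \right)} = 2 + 2 u$ ($K{\left(u,W \right)} = 2 \left(u + 1\right) = 2 \left(1 + u\right) = 2 + 2 u$)
$T{\left(m \right)} = -5 - 3 m$ ($T{\left(m \right)} = -8 + \left(\left(2 - -2\right) - 7\right) \left(\left(m + 30\right) - 31\right) = -8 + \left(\left(2 + 2\right) - 7\right) \left(\left(30 + m\right) - 31\right) = -8 + \left(4 - 7\right) \left(-1 + m\right) = -8 - 3 \left(-1 + m\right) = -8 - \left(-3 + 3 m\right) = -5 - 3 m$)
$\left(16 - 143\right) + T{\left(K{\left(7,6 \right)} \right)} = \left(16 - 143\right) - \left(5 + 3 \left(2 + 2 \cdot 7\right)\right) = \left(16 - 143\right) - \left(5 + 3 \left(2 + 14\right)\right) = -127 - 53 = -180$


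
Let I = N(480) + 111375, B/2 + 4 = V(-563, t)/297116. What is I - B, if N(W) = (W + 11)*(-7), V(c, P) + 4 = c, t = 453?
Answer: 16036242435/148558 ≈ 1.0795e+5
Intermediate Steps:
V(c, P) = -4 + c
N(W) = -77 - 7*W (N(W) = (11 + W)*(-7) = -77 - 7*W)
B = -1189031/148558 (B = -8 + 2*((-4 - 563)/297116) = -8 + 2*(-567*1/297116) = -8 + 2*(-567/297116) = -8 - 567/148558 = -1189031/148558 ≈ -8.0038)
I = 107938 (I = (-77 - 7*480) + 111375 = (-77 - 3360) + 111375 = -3437 + 111375 = 107938)
I - B = 107938 - 1*(-1189031/148558) = 107938 + 1189031/148558 = 16036242435/148558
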